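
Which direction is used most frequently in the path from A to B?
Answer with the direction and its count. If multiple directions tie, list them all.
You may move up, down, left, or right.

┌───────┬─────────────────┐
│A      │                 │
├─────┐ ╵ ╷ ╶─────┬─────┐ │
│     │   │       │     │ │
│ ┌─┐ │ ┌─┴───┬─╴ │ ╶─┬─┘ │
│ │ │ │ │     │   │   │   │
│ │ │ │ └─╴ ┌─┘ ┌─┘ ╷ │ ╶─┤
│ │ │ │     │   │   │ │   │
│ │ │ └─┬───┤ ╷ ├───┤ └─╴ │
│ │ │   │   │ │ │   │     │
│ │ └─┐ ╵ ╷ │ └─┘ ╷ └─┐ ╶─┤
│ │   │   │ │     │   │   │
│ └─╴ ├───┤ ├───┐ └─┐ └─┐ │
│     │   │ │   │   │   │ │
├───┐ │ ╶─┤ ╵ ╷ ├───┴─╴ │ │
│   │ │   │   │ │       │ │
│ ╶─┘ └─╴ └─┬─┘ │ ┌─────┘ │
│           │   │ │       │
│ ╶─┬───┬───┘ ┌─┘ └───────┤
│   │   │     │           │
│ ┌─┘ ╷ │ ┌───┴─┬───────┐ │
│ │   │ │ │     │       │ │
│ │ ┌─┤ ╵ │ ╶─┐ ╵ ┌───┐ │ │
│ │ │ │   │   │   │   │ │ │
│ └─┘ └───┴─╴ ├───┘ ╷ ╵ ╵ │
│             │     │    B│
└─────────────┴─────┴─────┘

Directions: right, right, right, down, right, up, right, down, right, right, right, down, left, down, left, down, down, right, right, up, right, down, right, down, right, down, left, left, left, down, down, right, right, right, right, down, down, down
Counts: {'right': 17, 'down': 14, 'up': 2, 'left': 5}
Most common: right (17 times)

Solution:

┌───────┬─────────────────┐
│A → → ↓│↱ ↓              │
├─────┐ ╵ ╷ ╶─────┬─────┐ │
│     │↳ ↑│↳ → → ↓│     │ │
│ ┌─┐ │ ┌─┴───┬─╴ │ ╶─┬─┘ │
│ │ │ │ │     │↓ ↲│   │   │
│ │ │ │ └─╴ ┌─┘ ┌─┘ ╷ │ ╶─┤
│ │ │ │     │↓ ↲│   │ │   │
│ │ │ └─┬───┤ ╷ ├───┤ └─╴ │
│ │ │   │   │↓│ │↱ ↓│     │
│ │ └─┐ ╵ ╷ │ └─┘ ╷ └─┐ ╶─┤
│ │   │   │ │↳ → ↑│↳ ↓│   │
│ └─╴ ├───┤ ├───┐ └─┐ └─┐ │
│     │   │ │   │   │↳ ↓│ │
├───┐ │ ╶─┤ ╵ ╷ ├───┴─╴ │ │
│   │ │   │   │ │↓ ← ← ↲│ │
│ ╶─┘ └─╴ └─┬─┘ │ ┌─────┘ │
│           │   │↓│       │
│ ╶─┬───┬───┘ ┌─┘ └───────┤
│   │   │     │  ↳ → → → ↓│
│ ┌─┘ ╷ │ ┌───┴─┬───────┐ │
│ │   │ │ │     │       │↓│
│ │ ┌─┤ ╵ │ ╶─┐ ╵ ┌───┐ │ │
│ │ │ │   │   │   │   │ │↓│
│ └─┘ └───┴─╴ ├───┘ ╷ ╵ ╵ │
│             │     │    B│
└─────────────┴─────┴─────┘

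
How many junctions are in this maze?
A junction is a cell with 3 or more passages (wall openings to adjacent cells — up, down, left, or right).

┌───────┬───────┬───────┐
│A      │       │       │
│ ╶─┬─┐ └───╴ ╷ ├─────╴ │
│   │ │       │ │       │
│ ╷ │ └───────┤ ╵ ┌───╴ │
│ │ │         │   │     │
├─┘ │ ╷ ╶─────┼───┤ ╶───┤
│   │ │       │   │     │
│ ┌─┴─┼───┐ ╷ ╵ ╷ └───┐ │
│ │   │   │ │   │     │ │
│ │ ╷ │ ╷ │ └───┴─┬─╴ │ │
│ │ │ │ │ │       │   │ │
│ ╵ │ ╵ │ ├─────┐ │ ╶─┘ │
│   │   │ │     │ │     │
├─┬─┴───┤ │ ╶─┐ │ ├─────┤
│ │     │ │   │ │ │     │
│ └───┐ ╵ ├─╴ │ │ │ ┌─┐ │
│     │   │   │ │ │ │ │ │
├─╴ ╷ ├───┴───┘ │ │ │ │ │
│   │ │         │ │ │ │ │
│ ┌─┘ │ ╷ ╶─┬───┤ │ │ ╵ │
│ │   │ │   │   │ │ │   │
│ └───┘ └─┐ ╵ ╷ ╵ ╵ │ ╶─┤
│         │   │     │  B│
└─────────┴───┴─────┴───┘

Checking each cell for number of passages:

Junctions found (3+ passages):
  (0, 6): 3 passages
  (1, 0): 3 passages
  (1, 11): 3 passages
  (2, 2): 3 passages
  (2, 3): 3 passages
  (3, 5): 3 passages
  (8, 1): 3 passages
  (9, 4): 3 passages
  (10, 10): 3 passages
  (11, 3): 3 passages
  (11, 8): 3 passages
Total junctions: 11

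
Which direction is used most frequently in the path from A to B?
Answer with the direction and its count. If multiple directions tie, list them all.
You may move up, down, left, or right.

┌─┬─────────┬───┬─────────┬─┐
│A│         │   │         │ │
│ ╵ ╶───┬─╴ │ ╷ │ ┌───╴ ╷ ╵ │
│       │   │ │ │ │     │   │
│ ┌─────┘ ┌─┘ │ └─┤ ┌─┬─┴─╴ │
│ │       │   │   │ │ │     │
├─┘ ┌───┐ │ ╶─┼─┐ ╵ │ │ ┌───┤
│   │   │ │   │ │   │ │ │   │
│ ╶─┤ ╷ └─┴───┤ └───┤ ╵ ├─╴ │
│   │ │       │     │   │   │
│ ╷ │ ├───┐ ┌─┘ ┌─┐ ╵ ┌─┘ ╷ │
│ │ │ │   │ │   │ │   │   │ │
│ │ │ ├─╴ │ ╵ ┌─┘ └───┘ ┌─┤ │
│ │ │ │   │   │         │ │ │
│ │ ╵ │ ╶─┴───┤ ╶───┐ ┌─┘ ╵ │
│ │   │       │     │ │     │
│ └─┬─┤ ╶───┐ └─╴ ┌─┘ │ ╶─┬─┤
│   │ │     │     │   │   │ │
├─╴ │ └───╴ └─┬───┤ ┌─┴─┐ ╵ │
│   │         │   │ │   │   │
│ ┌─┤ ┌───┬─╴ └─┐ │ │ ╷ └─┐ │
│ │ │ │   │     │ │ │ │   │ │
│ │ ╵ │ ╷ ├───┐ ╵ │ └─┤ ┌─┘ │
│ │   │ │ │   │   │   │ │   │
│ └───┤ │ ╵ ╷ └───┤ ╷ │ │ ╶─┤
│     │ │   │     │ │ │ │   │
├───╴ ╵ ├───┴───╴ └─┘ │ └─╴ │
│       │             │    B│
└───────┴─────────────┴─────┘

Directions: down, right, up, right, right, right, right, down, left, down, left, left, left, down, left, down, down, down, down, down, right, down, left, down, down, down, right, right, down, right, up, up, up, right, down, down, right, up, right, down, right, right, down, right, right, up, up, left, up, up, up, right, up, up, right, up, right, up, right, down, down, down, left, left, down, right, down, right, down, down, left, down, right, down
Counts: {'down': 27, 'right': 23, 'up': 14, 'left': 10}
Most common: down (27 times)

Solution:

┌─┬─────────┬───┬─────────┬─┐
│A│↱ → → → ↓│   │         │ │
│ ╵ ╶───┬─╴ │ ╷ │ ┌───╴ ╷ ╵ │
│↳ ↑    │↓ ↲│ │ │ │     │   │
│ ┌─────┘ ┌─┘ │ └─┤ ┌─┬─┴─╴ │
│ │↓ ← ← ↲│   │   │ │ │     │
├─┘ ┌───┐ │ ╶─┼─┐ ╵ │ │ ┌───┤
│↓ ↲│   │ │   │ │   │ │ │   │
│ ╶─┤ ╷ └─┴───┤ └───┤ ╵ ├─╴ │
│↓  │ │       │     │   │↱ ↓│
│ ╷ │ ├───┐ ┌─┘ ┌─┐ ╵ ┌─┘ ╷ │
│↓│ │ │   │ │   │ │   │↱ ↑│↓│
│ │ │ ├─╴ │ ╵ ┌─┘ └───┘ ┌─┤ │
│↓│ │ │   │   │      ↱ ↑│ │↓│
│ │ ╵ │ ╶─┴───┤ ╶───┐ ┌─┘ ╵ │
│↓│   │       │     │↑│↓ ← ↲│
│ └─┬─┤ ╶───┐ └─╴ ┌─┘ │ ╶─┬─┤
│↳ ↓│ │     │     │↱ ↑│↳ ↓│ │
├─╴ │ └───╴ └─┬───┤ ┌─┴─┐ ╵ │
│↓ ↲│         │   │↑│   │↳ ↓│
│ ┌─┤ ┌───┬─╴ └─┐ │ │ ╷ └─┐ │
│↓│ │ │↱ ↓│     │ │↑│ │   │↓│
│ │ ╵ │ ╷ ├───┐ ╵ │ └─┤ ┌─┘ │
│↓│   │↑│↓│↱ ↓│   │↑ ↰│ │↓ ↲│
│ └───┤ │ ╵ ╷ └───┤ ╷ │ │ ╶─┤
│↳ → ↓│↑│↳ ↑│↳ → ↓│ │↑│ │↳ ↓│
├───╴ ╵ ├───┴───╴ └─┘ │ └─╴ │
│    ↳ ↑│        ↳ → ↑│    B│
└───────┴─────────────┴─────┘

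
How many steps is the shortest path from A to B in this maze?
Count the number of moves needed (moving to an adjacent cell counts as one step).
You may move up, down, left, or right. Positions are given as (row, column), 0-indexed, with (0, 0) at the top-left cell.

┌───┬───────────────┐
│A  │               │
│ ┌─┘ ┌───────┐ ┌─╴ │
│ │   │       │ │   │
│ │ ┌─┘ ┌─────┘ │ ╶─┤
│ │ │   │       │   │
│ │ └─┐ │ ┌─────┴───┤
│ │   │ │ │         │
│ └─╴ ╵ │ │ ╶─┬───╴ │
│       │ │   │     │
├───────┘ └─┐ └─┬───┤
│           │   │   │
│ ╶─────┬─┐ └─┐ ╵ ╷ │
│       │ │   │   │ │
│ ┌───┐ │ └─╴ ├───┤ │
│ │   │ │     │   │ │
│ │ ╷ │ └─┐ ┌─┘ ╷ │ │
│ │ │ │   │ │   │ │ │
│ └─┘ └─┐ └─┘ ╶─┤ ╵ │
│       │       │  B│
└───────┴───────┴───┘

Using BFS to find shortest path:
Start: (0, 0), End: (9, 9)
Path found:
(0,0) → (1,0) → (2,0) → (3,0) → (4,0) → (4,1) → (4,2) → (3,2) → (3,1) → (2,1) → (1,1) → (1,2) → (0,2) → (0,3) → (0,4) → (0,5) → (0,6) → (0,7) → (1,7) → (2,7) → (2,6) → (2,5) → (2,4) → (3,4) → (4,4) → (5,4) → (5,3) → (5,2) → (5,1) → (5,0) → (6,0) → (6,1) → (6,2) → (6,3) → (7,3) → (8,3) → (8,4) → (9,4) → (9,5) → (9,6) → (8,6) → (8,7) → (7,7) → (7,8) → (8,8) → (9,8) → (9,9)
Number of steps: 46

Solution:

┌───┬───────────────┐
│A  │↱ → → → → ↓    │
│ ┌─┘ ┌───────┐ ┌─╴ │
│↓│↱ ↑│       │↓│   │
│ │ ┌─┘ ┌─────┘ │ ╶─┤
│↓│↑│   │↓ ← ← ↲│   │
│ │ └─┐ │ ┌─────┴───┤
│↓│↑ ↰│ │↓│         │
│ └─╴ ╵ │ │ ╶─┬───╴ │
│↳ → ↑  │↓│   │     │
├───────┘ └─┐ └─┬───┤
│↓ ← ← ← ↲  │   │   │
│ ╶─────┬─┐ └─┐ ╵ ╷ │
│↳ → → ↓│ │   │   │ │
│ ┌───┐ │ └─╴ ├───┤ │
│ │   │↓│     │↱ ↓│ │
│ │ ╷ │ └─┐ ┌─┘ ╷ │ │
│ │ │ │↳ ↓│ │↱ ↑│↓│ │
│ └─┘ └─┐ └─┘ ╶─┤ ╵ │
│       │↳ → ↑  │↳ B│
└───────┴───────┴───┘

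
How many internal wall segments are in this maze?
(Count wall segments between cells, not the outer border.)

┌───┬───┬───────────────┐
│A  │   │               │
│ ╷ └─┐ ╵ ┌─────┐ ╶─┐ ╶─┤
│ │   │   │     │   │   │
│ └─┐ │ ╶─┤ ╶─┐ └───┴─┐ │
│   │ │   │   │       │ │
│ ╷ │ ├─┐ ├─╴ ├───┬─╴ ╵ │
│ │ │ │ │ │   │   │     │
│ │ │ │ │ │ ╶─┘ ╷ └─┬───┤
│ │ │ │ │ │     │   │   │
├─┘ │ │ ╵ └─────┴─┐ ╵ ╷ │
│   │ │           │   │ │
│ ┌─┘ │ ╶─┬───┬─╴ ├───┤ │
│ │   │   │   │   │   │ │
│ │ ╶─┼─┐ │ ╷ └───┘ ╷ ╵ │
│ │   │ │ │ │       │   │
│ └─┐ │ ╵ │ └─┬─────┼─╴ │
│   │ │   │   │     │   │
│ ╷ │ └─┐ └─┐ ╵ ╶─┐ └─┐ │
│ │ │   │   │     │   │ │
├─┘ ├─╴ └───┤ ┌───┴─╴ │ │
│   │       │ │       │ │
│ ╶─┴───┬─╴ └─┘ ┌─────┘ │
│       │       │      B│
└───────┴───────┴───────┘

Counting internal wall segments:
Total internal walls: 121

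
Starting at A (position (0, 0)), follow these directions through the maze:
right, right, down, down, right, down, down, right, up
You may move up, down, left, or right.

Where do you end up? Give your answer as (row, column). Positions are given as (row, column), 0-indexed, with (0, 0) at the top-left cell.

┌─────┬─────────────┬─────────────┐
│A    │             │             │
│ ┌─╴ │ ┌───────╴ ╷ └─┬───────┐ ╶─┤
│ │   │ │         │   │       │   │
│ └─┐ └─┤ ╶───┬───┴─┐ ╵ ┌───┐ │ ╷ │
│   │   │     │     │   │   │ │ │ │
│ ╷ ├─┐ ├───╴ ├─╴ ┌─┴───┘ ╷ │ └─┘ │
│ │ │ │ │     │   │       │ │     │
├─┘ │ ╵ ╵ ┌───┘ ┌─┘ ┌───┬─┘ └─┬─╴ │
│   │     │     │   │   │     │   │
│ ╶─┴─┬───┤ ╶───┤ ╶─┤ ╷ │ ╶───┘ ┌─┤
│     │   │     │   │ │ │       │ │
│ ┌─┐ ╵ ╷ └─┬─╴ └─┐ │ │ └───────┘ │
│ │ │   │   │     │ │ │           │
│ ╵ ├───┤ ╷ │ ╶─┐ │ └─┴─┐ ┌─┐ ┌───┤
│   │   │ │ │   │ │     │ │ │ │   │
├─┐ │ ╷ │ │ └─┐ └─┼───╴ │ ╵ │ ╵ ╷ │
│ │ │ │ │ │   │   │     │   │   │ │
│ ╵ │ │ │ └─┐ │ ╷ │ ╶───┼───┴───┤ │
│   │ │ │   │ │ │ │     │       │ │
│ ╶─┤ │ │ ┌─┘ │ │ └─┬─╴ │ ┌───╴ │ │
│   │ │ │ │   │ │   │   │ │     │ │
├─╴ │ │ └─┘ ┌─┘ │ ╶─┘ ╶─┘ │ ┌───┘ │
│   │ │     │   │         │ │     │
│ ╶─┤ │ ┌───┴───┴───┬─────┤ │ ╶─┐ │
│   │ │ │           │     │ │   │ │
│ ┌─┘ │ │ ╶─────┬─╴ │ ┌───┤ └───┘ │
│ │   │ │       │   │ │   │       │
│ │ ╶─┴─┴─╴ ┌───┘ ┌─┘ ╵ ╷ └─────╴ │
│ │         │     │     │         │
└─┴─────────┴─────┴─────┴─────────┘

Following directions step by step:
Start: (0, 0)
  right: (0, 0) → (0, 1)
  right: (0, 1) → (0, 2)
  down: (0, 2) → (1, 2)
  down: (1, 2) → (2, 2)
  right: (2, 2) → (2, 3)
  down: (2, 3) → (3, 3)
  down: (3, 3) → (4, 3)
  right: (4, 3) → (4, 4)
  up: (4, 4) → (3, 4)
Final position: (3, 4)

Path taken:

┌─────┬─────────────┬─────────────┐
│A → ↓│             │             │
│ ┌─╴ │ ┌───────╴ ╷ └─┬───────┐ ╶─┤
│ │  ↓│ │         │   │       │   │
│ └─┐ └─┤ ╶───┬───┴─┐ ╵ ┌───┐ │ ╷ │
│   │↳ ↓│     │     │   │   │ │ │ │
│ ╷ ├─┐ ├───╴ ├─╴ ┌─┴───┘ ╷ │ └─┘ │
│ │ │ │↓│B    │   │       │ │     │
├─┘ │ ╵ ╵ ┌───┘ ┌─┘ ┌───┬─┘ └─┬─╴ │
│   │  ↳ ↑│     │   │   │     │   │
│ ╶─┴─┬───┤ ╶───┤ ╶─┤ ╷ │ ╶───┘ ┌─┤
│     │   │     │   │ │ │       │ │
│ ┌─┐ ╵ ╷ └─┬─╴ └─┐ │ │ └───────┘ │
│ │ │   │   │     │ │ │           │
│ ╵ ├───┤ ╷ │ ╶─┐ │ └─┴─┐ ┌─┐ ┌───┤
│   │   │ │ │   │ │     │ │ │ │   │
├─┐ │ ╷ │ │ └─┐ └─┼───╴ │ ╵ │ ╵ ╷ │
│ │ │ │ │ │   │   │     │   │   │ │
│ ╵ │ │ │ └─┐ │ ╷ │ ╶───┼───┴───┤ │
│   │ │ │   │ │ │ │     │       │ │
│ ╶─┤ │ │ ┌─┘ │ │ └─┬─╴ │ ┌───╴ │ │
│   │ │ │ │   │ │   │   │ │     │ │
├─╴ │ │ └─┘ ┌─┘ │ ╶─┘ ╶─┘ │ ┌───┘ │
│   │ │     │   │         │ │     │
│ ╶─┤ │ ┌───┴───┴───┬─────┤ │ ╶─┐ │
│   │ │ │           │     │ │   │ │
│ ┌─┘ │ │ ╶─────┬─╴ │ ┌───┤ └───┘ │
│ │   │ │       │   │ │   │       │
│ │ ╶─┴─┴─╴ ┌───┘ ┌─┘ ╵ ╷ └─────╴ │
│ │         │     │     │         │
└─┴─────────┴─────┴─────┴─────────┘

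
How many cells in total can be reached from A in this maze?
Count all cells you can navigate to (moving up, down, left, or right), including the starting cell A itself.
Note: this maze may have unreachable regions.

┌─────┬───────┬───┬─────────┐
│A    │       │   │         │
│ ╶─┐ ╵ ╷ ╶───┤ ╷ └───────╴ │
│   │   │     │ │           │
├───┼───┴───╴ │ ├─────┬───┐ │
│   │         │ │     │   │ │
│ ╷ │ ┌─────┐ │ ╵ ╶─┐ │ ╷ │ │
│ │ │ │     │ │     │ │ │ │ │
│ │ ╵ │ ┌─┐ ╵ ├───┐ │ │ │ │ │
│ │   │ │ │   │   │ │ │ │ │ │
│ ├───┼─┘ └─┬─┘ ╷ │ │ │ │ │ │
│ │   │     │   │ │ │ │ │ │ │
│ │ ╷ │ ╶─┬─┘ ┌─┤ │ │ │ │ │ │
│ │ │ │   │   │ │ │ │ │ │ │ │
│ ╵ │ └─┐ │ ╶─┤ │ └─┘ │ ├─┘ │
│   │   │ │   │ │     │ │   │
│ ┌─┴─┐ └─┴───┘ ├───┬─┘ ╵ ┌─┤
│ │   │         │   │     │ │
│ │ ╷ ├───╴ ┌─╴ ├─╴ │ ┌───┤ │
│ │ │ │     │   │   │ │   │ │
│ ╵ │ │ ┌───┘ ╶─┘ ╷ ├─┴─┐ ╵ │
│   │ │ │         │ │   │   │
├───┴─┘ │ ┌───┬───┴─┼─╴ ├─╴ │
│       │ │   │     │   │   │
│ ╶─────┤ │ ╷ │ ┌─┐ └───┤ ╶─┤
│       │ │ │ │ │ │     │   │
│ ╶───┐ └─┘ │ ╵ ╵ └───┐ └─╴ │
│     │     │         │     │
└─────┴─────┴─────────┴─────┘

Using BFS/flood-fill to find all reachable cells from A:
Maze size: 14 × 14 = 196 total cells
74 cell(s) are walled off and cannot be reached from A.
Reachable cells: 122

Reachable region (· marks reachable cells):

┌─────┬───────┬───┬─────────┐
│A · ·│· · · ·│   │         │
│ ╶─┐ ╵ ╷ ╶───┤ ╷ └───────╴ │
│· ·│· ·│· · ·│ │           │
├───┼───┴───╴ │ ├─────┬───┐ │
│· ·│· · · · ·│ │     │   │ │
│ ╷ │ ┌─────┐ │ ╵ ╶─┐ │ ╷ │ │
│·│·│·│· · ·│·│     │ │ │ │ │
│ │ ╵ │ ┌─┐ ╵ ├───┐ │ │ │ │ │
│·│· ·│·│ │· ·│   │ │ │ │ │ │
│ ├───┼─┘ └─┬─┘ ╷ │ │ │ │ │ │
│·│· ·│     │   │ │ │ │ │ │ │
│ │ ╷ │ ╶─┬─┘ ┌─┤ │ │ │ │ │ │
│·│·│·│   │   │·│ │ │ │ │ │ │
│ ╵ │ └─┐ │ ╶─┤ │ └─┘ │ ├─┘ │
│· ·│· ·│ │   │·│     │ │   │
│ ┌─┴─┐ └─┴───┘ ├───┬─┘ ╵ ┌─┤
│·│· ·│· · · · ·│· ·│     │·│
│ │ ╷ ├───╴ ┌─╴ ├─╴ │ ┌───┤ │
│·│·│·│· · ·│· ·│· ·│ │· ·│·│
│ ╵ │ │ ┌───┘ ╶─┘ ╷ ├─┴─┐ ╵ │
│· ·│·│·│· · · · ·│·│   │· ·│
├───┴─┘ │ ┌───┬───┴─┼─╴ ├─╴ │
│· · · ·│·│· ·│· · ·│   │· ·│
│ ╶─────┤ │ ╷ │ ┌─┐ └───┤ ╶─┤
│· · · ·│·│·│·│·│·│· · ·│· ·│
│ ╶───┐ └─┘ │ ╵ ╵ └───┐ └─╴ │
│· · ·│· · ·│· · · · ·│· · ·│
└─────┴─────┴─────────┴─────┘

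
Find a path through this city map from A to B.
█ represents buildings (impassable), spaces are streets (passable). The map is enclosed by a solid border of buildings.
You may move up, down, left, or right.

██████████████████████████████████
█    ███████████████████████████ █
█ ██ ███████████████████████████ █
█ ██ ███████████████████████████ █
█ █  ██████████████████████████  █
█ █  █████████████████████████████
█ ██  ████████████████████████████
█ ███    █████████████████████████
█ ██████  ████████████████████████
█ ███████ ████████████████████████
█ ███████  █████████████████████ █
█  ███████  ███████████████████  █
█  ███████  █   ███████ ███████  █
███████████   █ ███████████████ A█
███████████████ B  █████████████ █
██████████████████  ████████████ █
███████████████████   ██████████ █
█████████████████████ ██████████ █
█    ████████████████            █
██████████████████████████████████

Finding the shortest path from A to B:
Movement: cardinal only
Path length: 25 steps
Directions: down → down → down → down → down → left → left → left → left → left → left → left → left → left → left → left → up → up → left → left → up → left → up → left → left

Solution:

██████████████████████████████████
█    ███████████████████████████ █
█ ██ ███████████████████████████ █
█ ██ ███████████████████████████ █
█ █  ██████████████████████████  █
█ █  █████████████████████████████
█ ██  ████████████████████████████
█ ███    █████████████████████████
█ ██████  ████████████████████████
█ ███████ ████████████████████████
█ ███████  █████████████████████ █
█  ███████  ███████████████████  █
█  ███████  █   ███████ ███████  █
███████████   █ ███████████████ A█
███████████████ B←↰█████████████↓█
██████████████████↑↰████████████↓█
███████████████████↑←↰██████████↓█
█████████████████████↑██████████↓█
█    ████████████████↑←←←←←←←←←←↲█
██████████████████████████████████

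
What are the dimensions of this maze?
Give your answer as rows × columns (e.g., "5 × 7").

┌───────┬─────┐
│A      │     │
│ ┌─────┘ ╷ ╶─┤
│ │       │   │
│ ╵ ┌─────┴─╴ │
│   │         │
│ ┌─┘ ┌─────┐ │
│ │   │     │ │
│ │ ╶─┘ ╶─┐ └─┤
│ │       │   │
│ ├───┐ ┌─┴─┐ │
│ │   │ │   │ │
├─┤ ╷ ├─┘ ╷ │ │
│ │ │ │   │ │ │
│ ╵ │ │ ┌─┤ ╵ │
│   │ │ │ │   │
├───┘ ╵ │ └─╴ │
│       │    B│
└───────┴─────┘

Counting the maze dimensions:
Rows (vertical): 9
Columns (horizontal): 7
Dimensions: 9 × 7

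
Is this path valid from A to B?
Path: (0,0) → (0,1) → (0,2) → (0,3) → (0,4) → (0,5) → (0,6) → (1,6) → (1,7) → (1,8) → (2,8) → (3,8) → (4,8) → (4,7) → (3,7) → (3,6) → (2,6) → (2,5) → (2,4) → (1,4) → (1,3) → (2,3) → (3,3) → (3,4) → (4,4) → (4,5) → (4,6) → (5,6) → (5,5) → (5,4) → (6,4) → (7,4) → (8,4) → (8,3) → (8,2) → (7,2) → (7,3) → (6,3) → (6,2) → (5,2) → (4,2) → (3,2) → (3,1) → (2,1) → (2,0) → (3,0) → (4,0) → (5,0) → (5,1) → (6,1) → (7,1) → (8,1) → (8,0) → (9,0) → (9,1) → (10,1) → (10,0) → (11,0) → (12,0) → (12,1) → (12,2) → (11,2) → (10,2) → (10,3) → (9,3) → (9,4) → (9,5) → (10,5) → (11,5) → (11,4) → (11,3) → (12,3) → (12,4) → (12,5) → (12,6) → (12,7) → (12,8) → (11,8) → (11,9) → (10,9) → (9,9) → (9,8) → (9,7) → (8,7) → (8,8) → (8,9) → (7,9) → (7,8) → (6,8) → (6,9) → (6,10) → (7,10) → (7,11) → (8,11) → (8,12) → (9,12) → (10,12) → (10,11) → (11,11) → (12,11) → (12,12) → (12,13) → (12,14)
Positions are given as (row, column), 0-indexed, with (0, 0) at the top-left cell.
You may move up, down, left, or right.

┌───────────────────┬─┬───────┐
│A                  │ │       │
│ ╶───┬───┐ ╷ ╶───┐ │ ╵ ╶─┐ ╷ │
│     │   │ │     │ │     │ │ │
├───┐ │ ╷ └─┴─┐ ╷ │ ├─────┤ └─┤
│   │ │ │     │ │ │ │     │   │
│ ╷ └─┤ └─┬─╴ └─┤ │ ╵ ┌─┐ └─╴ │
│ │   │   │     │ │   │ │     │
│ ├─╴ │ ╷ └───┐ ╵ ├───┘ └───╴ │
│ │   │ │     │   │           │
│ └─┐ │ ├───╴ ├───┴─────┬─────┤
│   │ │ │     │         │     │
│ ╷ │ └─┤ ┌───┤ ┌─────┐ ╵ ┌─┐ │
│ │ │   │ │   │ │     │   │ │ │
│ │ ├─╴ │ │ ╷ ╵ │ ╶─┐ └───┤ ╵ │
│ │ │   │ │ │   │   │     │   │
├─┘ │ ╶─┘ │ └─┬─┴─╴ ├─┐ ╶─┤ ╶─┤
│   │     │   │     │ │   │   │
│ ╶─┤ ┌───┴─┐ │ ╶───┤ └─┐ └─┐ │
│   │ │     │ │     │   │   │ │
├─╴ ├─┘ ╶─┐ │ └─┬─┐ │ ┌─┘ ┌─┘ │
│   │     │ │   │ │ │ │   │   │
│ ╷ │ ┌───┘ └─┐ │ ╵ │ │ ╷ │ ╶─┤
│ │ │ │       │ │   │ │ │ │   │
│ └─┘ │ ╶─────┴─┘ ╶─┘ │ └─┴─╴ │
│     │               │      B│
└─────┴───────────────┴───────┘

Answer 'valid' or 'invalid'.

Checking path validity:
Result: All consecutive moves are passable.

valid

Correct solution:

┌───────────────────┬─┬───────┐
│A → → → → → ↓      │ │       │
│ ╶───┬───┐ ╷ ╶───┐ │ ╵ ╶─┐ ╷ │
│     │↓ ↰│ │↳ → ↓│ │     │ │ │
├───┐ │ ╷ └─┴─┐ ╷ │ ├─────┤ └─┤
│↓ ↰│ │↓│↑ ← ↰│ │↓│ │     │   │
│ ╷ └─┤ └─┬─╴ └─┤ │ ╵ ┌─┐ └─╴ │
│↓│↑ ↰│↳ ↓│  ↑ ↰│↓│   │ │     │
│ ├─╴ │ ╷ └───┐ ╵ ├───┘ └───╴ │
│↓│  ↑│ │↳ → ↓│↑ ↲│           │
│ └─┐ │ ├───╴ ├───┴─────┬─────┤
│↳ ↓│↑│ │↓ ← ↲│         │     │
│ ╷ │ └─┤ ┌───┤ ┌─────┐ ╵ ┌─┐ │
│ │↓│↑ ↰│↓│   │ │↱ → ↓│   │ │ │
│ │ ├─╴ │ │ ╷ ╵ │ ╶─┐ └───┤ ╵ │
│ │↓│↱ ↑│↓│ │   │↑ ↰│↳ ↓  │   │
├─┘ │ ╶─┘ │ └─┬─┴─╴ ├─┐ ╶─┤ ╶─┤
│↓ ↲│↑ ← ↲│   │↱ → ↑│ │↳ ↓│   │
│ ╶─┤ ┌───┴─┐ │ ╶───┤ └─┐ └─┐ │
│↳ ↓│ │↱ → ↓│ │↑ ← ↰│   │↓  │ │
├─╴ ├─┘ ╶─┐ │ └─┬─┐ │ ┌─┘ ┌─┘ │
│↓ ↲│↱ ↑  │↓│   │ │↑│ │↓ ↲│   │
│ ╷ │ ┌───┘ └─┐ │ ╵ │ │ ╷ │ ╶─┤
│↓│ │↑│↓ ← ↲  │ │↱ ↑│ │↓│ │   │
│ └─┘ │ ╶─────┴─┘ ╶─┘ │ └─┴─╴ │
│↳ → ↑│↳ → → → → ↑    │↳ → → B│
└─────┴───────────────┴───────┘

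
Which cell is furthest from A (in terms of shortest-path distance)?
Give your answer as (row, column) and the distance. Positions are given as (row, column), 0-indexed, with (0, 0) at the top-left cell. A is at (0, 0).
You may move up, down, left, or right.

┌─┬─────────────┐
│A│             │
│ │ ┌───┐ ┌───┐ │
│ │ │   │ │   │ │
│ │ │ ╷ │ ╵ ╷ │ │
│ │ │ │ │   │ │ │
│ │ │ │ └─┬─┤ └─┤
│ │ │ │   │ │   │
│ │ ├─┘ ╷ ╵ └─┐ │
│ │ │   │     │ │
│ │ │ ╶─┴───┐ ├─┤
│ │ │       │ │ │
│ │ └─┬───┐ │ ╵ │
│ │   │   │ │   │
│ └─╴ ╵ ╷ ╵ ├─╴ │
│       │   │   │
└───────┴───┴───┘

Computing BFS distances from A to all cells:
Furthest cell: (7, 6)
Distance: 31 steps

Path from A to the furthest cell:

┌─┬─────────────┐
│A│             │
│ │ ┌───┐ ┌───┐ │
│↓│ │   │ │   │ │
│ │ │ ╷ │ ╵ ╷ │ │
│↓│ │ │ │   │ │ │
│ │ │ │ └─┬─┤ └─┤
│↓│ │ │↱ ↓│ │   │
│ │ ├─┘ ╷ ╵ └─┐ │
│↓│ │↱ ↑│↳ → ↓│ │
│ │ │ ╶─┴───┐ ├─┤
│↓│ │↑ ← ← ↰│↓│ │
│ │ └─┬───┐ │ ╵ │
│↓│   │↱ ↓│↑│↳ ↓│
│ └─╴ ╵ ╷ ╵ ├─╴ │
│↳ → → ↑│↳ ↑│B ↲│
└───────┴───┴───┘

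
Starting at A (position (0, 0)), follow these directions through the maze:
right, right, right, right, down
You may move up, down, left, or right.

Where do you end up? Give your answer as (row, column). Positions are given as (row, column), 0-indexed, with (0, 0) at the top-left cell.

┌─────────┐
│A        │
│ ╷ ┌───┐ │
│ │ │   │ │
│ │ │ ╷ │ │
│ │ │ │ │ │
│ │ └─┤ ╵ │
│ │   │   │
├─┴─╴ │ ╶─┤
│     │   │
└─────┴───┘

Following directions step by step:
Start: (0, 0)
  right: (0, 0) → (0, 1)
  right: (0, 1) → (0, 2)
  right: (0, 2) → (0, 3)
  right: (0, 3) → (0, 4)
  down: (0, 4) → (1, 4)
Final position: (1, 4)

Path taken:

┌─────────┐
│A → → → ↓│
│ ╷ ┌───┐ │
│ │ │   │B│
│ │ │ ╷ │ │
│ │ │ │ │ │
│ │ └─┤ ╵ │
│ │   │   │
├─┴─╴ │ ╶─┤
│     │   │
└─────┴───┘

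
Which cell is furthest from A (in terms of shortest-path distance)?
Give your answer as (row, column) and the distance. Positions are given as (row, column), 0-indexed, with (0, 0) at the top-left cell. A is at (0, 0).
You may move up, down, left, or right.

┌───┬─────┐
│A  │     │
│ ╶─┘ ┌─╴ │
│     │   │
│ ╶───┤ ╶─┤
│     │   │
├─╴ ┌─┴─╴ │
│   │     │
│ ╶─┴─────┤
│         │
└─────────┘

Computing BFS distances from A to all cells:
Furthest cell: (3, 2)
Distance: 13 steps

Path from A to the furthest cell:

┌───┬─────┐
│A  │↱ → ↓│
│ ╶─┘ ┌─╴ │
│↳ → ↑│↓ ↲│
│ ╶───┤ ╶─┤
│     │↳ ↓│
├─╴ ┌─┴─╴ │
│   │B ← ↲│
│ ╶─┴─────┤
│         │
└─────────┘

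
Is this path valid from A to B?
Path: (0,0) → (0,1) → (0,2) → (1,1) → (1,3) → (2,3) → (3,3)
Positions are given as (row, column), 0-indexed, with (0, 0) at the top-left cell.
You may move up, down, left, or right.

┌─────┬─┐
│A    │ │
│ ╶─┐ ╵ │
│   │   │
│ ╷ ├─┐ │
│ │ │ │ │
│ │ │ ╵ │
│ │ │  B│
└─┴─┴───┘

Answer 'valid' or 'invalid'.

Checking path validity:
Result: Invalid move at step 3: cannot move from (0, 2) to (1, 1).

invalid

Correct solution:

┌─────┬─┐
│A → ↓│ │
│ ╶─┐ ╵ │
│   │↳ ↓│
│ ╷ ├─┐ │
│ │ │ │↓│
│ │ │ ╵ │
│ │ │  B│
└─┴─┴───┘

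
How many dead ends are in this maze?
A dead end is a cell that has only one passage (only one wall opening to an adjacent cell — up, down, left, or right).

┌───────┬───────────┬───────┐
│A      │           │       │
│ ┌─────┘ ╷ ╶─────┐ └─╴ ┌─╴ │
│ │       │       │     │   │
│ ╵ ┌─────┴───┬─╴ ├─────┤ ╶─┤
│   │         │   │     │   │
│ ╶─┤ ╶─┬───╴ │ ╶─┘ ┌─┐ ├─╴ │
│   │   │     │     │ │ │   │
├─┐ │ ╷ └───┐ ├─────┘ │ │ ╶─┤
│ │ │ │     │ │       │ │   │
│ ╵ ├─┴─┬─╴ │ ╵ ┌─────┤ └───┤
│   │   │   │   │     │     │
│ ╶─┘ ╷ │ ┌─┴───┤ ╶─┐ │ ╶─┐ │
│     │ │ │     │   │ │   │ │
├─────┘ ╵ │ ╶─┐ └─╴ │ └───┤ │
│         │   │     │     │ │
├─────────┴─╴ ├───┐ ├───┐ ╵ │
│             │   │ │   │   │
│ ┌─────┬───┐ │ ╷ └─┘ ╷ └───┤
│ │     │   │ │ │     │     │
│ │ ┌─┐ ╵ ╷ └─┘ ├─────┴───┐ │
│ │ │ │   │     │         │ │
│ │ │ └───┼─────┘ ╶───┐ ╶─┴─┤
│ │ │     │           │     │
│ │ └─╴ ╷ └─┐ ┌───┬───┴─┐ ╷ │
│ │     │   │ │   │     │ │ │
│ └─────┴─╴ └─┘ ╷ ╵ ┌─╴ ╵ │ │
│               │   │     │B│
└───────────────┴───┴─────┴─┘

Checking each cell for number of passages:

Dead ends found at positions:
  (0, 3)
  (0, 10)
  (3, 4)
  (3, 10)
  (4, 0)
  (4, 2)
  (4, 13)
  (6, 12)
  (7, 0)
  (8, 9)
  (9, 6)
  (10, 2)
  (10, 12)
  (10, 13)
  (11, 5)
  (11, 10)
  (12, 6)
  (13, 10)
  (13, 13)
Total dead ends: 19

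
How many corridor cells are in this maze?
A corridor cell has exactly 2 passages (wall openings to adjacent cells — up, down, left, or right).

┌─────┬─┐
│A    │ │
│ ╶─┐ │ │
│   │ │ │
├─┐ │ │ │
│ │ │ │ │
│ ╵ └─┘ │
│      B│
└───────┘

Counting cells with exactly 2 passages:
Total corridor cells: 12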